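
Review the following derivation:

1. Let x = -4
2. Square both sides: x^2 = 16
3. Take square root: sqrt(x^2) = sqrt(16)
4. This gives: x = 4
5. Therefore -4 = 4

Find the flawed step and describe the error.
Step 4: This gives: x = 4

Step 4 incorrectly states that sqrt(x^2) = x. The correct identity is sqrt(x^2) = |x|. Since x = -4 < 0, we have sqrt(x^2) = |-4| = 4, not x = -4.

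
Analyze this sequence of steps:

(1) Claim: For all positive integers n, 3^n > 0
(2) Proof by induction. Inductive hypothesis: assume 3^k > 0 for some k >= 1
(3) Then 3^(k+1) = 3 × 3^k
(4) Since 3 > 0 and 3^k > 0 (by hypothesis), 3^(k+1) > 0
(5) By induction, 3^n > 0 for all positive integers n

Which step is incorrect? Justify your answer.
Step 5: By induction, 3^n > 0 for all positive integers n

Step 5 concludes the proof by induction, but no base case was ever established. A valid induction proof requires: (1) a base case proving 3^1 > 0, and (2) an inductive step showing IF 3^k > 0 THEN 3^(k+1) > 0. Steps 2-4 correctly establish the inductive step, but without the base case the conclusion in step 5 does not follow.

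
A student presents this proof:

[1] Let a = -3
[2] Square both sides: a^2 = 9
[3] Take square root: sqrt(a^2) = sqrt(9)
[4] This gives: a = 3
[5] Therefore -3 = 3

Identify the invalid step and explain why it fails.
Step 4: This gives: a = 3

Step 4 incorrectly states that sqrt(a^2) = a. The correct identity is sqrt(a^2) = |a|. Since a = -3 < 0, we have sqrt(a^2) = |-3| = 3, not a = -3.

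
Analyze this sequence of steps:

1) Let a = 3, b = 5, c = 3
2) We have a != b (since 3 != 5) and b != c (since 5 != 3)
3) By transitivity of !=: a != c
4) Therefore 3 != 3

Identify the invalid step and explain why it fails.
Step 3: By transitivity of !=: a != c

Step 3 incorrectly applies transitivity to the '!=' relation. Transitivity states: if a R b and b R c, then a R c. However, '!=' is not transitive. Counterexample: 3 != 5 and 5 != 3, but 3 = 3 (both equal 3). Transitivity holds for relations like <, <=, =, but not for !=.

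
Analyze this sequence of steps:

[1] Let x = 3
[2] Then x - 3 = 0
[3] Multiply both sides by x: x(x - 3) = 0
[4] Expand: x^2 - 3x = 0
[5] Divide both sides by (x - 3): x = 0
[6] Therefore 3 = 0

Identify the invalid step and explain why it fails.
Step 5: Divide both sides by (x - 3): x = 0

Step 5 divides both sides by (x - 3). However, since x = 3, we have (x - 3) = 0. Division by zero is undefined, making this step invalid.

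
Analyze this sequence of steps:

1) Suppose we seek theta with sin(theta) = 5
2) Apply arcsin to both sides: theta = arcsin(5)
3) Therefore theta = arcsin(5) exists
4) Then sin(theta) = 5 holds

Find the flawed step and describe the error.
Step 2: Apply arcsin to both sides: theta = arcsin(5)

Step 2 applies arcsin to 5. However, arcsin(x) is only defined for x in [-1, 1] because sin(theta) can only produce values in that range. Since |5| > 1, arcsin(5) is undefined. There is no angle whose sine equals 5.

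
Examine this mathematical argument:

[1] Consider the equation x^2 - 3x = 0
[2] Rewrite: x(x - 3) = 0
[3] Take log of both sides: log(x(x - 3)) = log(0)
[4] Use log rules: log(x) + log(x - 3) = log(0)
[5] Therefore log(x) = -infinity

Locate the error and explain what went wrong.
Step 3: Take log of both sides: log(x(x - 3)) = log(0)

Step 3 takes the logarithm of both sides, resulting in log(0) on the right side. The logarithm is only defined for positive numbers; log(0) is undefined (approaches negative infinity). This operation is invalid.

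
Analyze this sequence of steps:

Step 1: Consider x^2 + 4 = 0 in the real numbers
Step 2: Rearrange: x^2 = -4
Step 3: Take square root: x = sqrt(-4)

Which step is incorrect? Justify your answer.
Step 3: Take square root: x = sqrt(-4)

Step 3 takes the square root of -4, which is negative. In the real number system, the square root of a negative number is undefined. The equation x^2 + 4 = 0 has no real solutions. Square roots of negative numbers only exist in the complex numbers.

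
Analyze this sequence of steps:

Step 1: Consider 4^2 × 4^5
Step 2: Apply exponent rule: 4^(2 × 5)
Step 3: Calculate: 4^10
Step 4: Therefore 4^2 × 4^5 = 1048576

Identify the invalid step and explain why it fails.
Step 2: Apply exponent rule: 4^(2 × 5)

Step 2 incorrectly states that a^b × a^c = a^(b×c). The correct rule is a^b × a^c = a^(b+c). The actual value is 4^2 × 4^5 = 4^7 = 16384, not 4^10 = 1048576.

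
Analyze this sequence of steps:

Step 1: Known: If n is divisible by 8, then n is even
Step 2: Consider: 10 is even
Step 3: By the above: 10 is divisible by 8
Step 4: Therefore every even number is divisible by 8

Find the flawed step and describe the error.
Step 3: By the above: 10 is divisible by 8

Step 3 commits the fallacy of affirming the consequent. The known fact 'divisible by 8 → even' does NOT imply 'even → divisible by 8'. That would be the converse, which is false. For example, 10 is even but 10 ÷ 8 = 1.25, which is not an integer.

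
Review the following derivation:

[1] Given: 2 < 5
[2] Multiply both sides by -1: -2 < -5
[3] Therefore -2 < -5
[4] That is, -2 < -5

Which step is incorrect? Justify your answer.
Step 2: Multiply both sides by -1: -2 < -5

Step 2 multiplies both sides by -1 but fails to reverse the inequality sign. When multiplying (or dividing) an inequality by a negative number, the direction must be reversed. Since 2 < 5, we should get -2 > -5, i.e., -2 > -5.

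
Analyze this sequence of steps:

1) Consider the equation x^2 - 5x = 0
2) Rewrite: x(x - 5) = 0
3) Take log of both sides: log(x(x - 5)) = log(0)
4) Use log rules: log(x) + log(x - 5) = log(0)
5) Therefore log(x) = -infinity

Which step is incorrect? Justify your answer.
Step 3: Take log of both sides: log(x(x - 5)) = log(0)

Step 3 takes the logarithm of both sides, resulting in log(0) on the right side. The logarithm is only defined for positive numbers; log(0) is undefined (approaches negative infinity). This operation is invalid.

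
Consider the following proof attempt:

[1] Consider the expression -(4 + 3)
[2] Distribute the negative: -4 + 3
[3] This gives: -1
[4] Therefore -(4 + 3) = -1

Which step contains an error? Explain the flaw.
Step 2: Distribute the negative: -4 + 3

Step 2 incorrectly distributes the negative sign. The correct distribution is -(4 + 3) = -4 - 3 = -7. The negative must be applied to both terms, not just the first. The error treats -(4 + 3) as -4 + 3, which equals -1 instead of -7.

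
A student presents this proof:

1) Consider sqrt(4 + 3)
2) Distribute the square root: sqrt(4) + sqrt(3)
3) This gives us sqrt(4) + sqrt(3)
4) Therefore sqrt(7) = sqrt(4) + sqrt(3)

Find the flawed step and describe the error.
Step 2: Distribute the square root: sqrt(4) + sqrt(3)

Step 2 incorrectly 'distributes' the square root over addition. The square root function does not distribute: sqrt(a + b) ≠ sqrt(a) + sqrt(b). In fact, sqrt(4 + 3) = sqrt(7) ≈ 2.6458, while sqrt(4) + sqrt(3) ≈ 3.7321.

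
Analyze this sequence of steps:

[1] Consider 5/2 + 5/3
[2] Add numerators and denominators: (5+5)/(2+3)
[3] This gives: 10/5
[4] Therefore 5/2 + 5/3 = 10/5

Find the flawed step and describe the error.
Step 2: Add numerators and denominators: (5+5)/(2+3)

Step 2 incorrectly adds fractions by separately adding numerators and denominators. This is wrong. The correct method requires a common denominator: 5/2 + 5/3 = (5×3 + 5×2)/(2×3) = 25/6 = 25/6. The method used gives 10/5, which is different.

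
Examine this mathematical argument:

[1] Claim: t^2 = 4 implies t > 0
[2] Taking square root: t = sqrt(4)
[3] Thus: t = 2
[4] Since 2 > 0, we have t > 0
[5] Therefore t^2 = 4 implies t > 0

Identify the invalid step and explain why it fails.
Step 2: Taking square root: t = sqrt(4)

Step 2 takes the square root and assumes the positive root only. The equation t^2 = 4 actually has two solutions: t = 2 and t = -2. The proof silently assumes t > 0 without justification, then uses this assumption to conclude t > 0, which is circular. The counterexample t = -2 shows the claim is false.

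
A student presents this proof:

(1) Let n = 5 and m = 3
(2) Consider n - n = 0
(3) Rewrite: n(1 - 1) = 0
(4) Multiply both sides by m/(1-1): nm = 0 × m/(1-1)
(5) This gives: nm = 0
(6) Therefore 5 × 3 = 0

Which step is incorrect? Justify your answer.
Step 4: Multiply both sides by m/(1-1): nm = 0 × m/(1-1)

Step 4 multiplies both sides by m/(1-1). However, 1-1 = 0, so this is multiplication by m/0, which is undefined. We cannot multiply by an undefined expression.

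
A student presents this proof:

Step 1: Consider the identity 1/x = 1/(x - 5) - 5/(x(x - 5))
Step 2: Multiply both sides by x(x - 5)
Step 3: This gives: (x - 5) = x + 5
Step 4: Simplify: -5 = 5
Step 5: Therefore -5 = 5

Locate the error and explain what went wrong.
Step 3: This gives: (x - 5) = x + 5

Step 3 makes a sign error when clearing denominators. Multiplying -5/(x(x - 5)) by x(x - 5) gives -5, not +5. The correct result is (x - 5) = x - 5, which is trivially true, not (x - 5) = x + 5. (Step 1 is a valid identity: 1/(x - 5) - 5/(x(x - 5)) = (x - 5)/(x(x - 5)) = 1/x.)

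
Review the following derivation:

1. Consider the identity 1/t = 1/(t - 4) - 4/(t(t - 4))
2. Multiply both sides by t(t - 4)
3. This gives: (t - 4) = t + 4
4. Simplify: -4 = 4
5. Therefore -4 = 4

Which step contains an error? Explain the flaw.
Step 3: This gives: (t - 4) = t + 4

Step 3 makes a sign error when clearing denominators. Multiplying -4/(t(t - 4)) by t(t - 4) gives -4, not +4. The correct result is (t - 4) = t - 4, which is trivially true, not (t - 4) = t + 4. (Step 1 is a valid identity: 1/(t - 4) - 4/(t(t - 4)) = (t - 4)/(t(t - 4)) = 1/t.)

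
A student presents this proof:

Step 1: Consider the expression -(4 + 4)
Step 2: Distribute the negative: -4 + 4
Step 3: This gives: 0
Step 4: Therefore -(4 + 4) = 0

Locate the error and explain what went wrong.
Step 2: Distribute the negative: -4 + 4

Step 2 incorrectly distributes the negative sign. The correct distribution is -(4 + 4) = -4 - 4 = -8. The negative must be applied to both terms, not just the first. The error treats -(4 + 4) as -4 + 4, which equals 0 instead of -8.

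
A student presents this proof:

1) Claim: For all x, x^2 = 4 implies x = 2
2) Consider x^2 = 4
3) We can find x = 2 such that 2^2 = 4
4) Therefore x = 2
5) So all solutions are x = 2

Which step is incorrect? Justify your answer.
Step 4: Therefore x = 2

Step 4 incorrectly concludes that x = 2 is the only solution. The proof shows that x = 2 is A solution (existence), but does not show it is the ONLY solution (uniqueness). In fact, x = -2 is also a solution since (-2)^2 = 4. Finding one solution doesn't prove there are no others.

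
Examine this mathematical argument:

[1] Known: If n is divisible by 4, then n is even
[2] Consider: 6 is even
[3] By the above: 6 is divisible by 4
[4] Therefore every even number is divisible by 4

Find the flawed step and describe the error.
Step 3: By the above: 6 is divisible by 4

Step 3 commits the fallacy of affirming the consequent. The known fact 'divisible by 4 → even' does NOT imply 'even → divisible by 4'. That would be the converse, which is false. For example, 6 is even but 6 ÷ 4 = 1.50, which is not an integer.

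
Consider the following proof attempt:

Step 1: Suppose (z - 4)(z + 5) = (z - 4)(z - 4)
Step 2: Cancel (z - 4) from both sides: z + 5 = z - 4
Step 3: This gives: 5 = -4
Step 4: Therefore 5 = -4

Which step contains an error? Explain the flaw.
Step 2: Cancel (z - 4) from both sides: z + 5 = z - 4

Step 2 cancels (z - 4) from both sides. This is only valid if (z - 4) ≠ 0, i.e., z ≠ 4. When z = 4, both sides equal zero regardless of the other factors. The correct approach requires considering z = 4 as a separate case.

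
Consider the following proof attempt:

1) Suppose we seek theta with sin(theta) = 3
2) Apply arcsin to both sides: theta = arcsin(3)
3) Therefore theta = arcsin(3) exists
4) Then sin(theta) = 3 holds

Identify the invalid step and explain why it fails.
Step 2: Apply arcsin to both sides: theta = arcsin(3)

Step 2 applies arcsin to 3. However, arcsin(x) is only defined for x in [-1, 1] because sin(theta) can only produce values in that range. Since |3| > 1, arcsin(3) is undefined. There is no angle whose sine equals 3.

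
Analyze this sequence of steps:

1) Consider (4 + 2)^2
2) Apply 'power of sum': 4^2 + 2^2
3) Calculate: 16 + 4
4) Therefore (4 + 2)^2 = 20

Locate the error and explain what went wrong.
Step 2: Apply 'power of sum': 4^2 + 2^2

Step 2 incorrectly applies a non-existent rule '(a+b)^n = a^n + b^n'. This is false in general. The correct expansion uses the binomial theorem. The actual value is (4 + 2)^2 = 6^2 = 36, not 20.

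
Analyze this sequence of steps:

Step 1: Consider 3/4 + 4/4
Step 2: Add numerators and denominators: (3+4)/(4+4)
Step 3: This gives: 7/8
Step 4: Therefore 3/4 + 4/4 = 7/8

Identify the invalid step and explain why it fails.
Step 2: Add numerators and denominators: (3+4)/(4+4)

Step 2 incorrectly adds fractions by separately adding numerators and denominators. This is wrong. The correct method requires a common denominator: 3/4 + 4/4 = (3×4 + 4×4)/(4×4) = 28/16 = 7/4. The method used gives 7/8, which is different.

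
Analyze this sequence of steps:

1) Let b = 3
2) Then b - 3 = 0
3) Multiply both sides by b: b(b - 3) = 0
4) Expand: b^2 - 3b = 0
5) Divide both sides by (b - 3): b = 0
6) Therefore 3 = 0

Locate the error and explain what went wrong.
Step 5: Divide both sides by (b - 3): b = 0

Step 5 divides both sides by (b - 3). However, since b = 3, we have (b - 3) = 0. Division by zero is undefined, making this step invalid.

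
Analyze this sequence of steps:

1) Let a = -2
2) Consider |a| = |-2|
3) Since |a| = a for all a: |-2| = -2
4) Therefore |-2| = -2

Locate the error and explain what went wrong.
Step 3: Since |a| = a for all a: |-2| = -2

Step 3 incorrectly states that |a| = a for all a. The correct definition is |a| = a when a >= 0, and |a| = -a when a < 0. Since -2 < 0, we have |-2| = -(-2) = 2, not -2.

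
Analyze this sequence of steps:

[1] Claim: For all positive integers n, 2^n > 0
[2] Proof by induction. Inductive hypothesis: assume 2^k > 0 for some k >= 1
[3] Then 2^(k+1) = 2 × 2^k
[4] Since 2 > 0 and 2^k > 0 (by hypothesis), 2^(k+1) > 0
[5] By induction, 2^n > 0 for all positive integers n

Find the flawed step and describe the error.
Step 5: By induction, 2^n > 0 for all positive integers n

Step 5 concludes the proof by induction, but no base case was ever established. A valid induction proof requires: (1) a base case proving 2^1 > 0, and (2) an inductive step showing IF 2^k > 0 THEN 2^(k+1) > 0. Steps 2-4 correctly establish the inductive step, but without the base case the conclusion in step 5 does not follow.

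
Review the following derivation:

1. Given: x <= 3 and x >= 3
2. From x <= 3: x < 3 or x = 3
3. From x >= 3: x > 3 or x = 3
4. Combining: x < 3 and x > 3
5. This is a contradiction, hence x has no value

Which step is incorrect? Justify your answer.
Step 4: Combining: x < 3 and x > 3

Step 4 incorrectly combines the conditions. From x <= 3 and x >= 3, the intersection is x = 3. The error treats the 'or' cases as 'and' requirements. The correct conclusion is that x = 3 is the unique solution, not that no solution exists.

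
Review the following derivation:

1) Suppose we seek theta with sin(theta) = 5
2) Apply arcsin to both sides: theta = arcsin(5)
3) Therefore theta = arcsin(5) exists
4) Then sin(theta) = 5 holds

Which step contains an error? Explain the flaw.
Step 2: Apply arcsin to both sides: theta = arcsin(5)

Step 2 applies arcsin to 5. However, arcsin(x) is only defined for x in [-1, 1] because sin(theta) can only produce values in that range. Since |5| > 1, arcsin(5) is undefined. There is no angle whose sine equals 5.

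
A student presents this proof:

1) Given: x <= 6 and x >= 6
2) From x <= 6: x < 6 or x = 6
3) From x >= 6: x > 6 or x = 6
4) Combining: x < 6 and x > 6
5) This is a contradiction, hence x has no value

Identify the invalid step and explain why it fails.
Step 4: Combining: x < 6 and x > 6

Step 4 incorrectly combines the conditions. From x <= 6 and x >= 6, the intersection is x = 6. The error treats the 'or' cases as 'and' requirements. The correct conclusion is that x = 6 is the unique solution, not that no solution exists.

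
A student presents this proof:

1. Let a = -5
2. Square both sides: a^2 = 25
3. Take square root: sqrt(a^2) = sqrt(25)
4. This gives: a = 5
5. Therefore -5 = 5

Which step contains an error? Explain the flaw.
Step 4: This gives: a = 5

Step 4 incorrectly states that sqrt(a^2) = a. The correct identity is sqrt(a^2) = |a|. Since a = -5 < 0, we have sqrt(a^2) = |-5| = 5, not a = -5.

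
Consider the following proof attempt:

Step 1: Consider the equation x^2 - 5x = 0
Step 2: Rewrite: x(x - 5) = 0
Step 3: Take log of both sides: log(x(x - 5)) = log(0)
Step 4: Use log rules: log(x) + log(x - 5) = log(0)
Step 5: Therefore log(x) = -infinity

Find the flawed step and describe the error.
Step 3: Take log of both sides: log(x(x - 5)) = log(0)

Step 3 takes the logarithm of both sides, resulting in log(0) on the right side. The logarithm is only defined for positive numbers; log(0) is undefined (approaches negative infinity). This operation is invalid.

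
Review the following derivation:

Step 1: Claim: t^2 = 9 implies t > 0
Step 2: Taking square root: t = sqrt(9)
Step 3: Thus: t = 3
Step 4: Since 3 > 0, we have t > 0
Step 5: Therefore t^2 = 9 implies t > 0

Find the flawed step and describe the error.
Step 2: Taking square root: t = sqrt(9)

Step 2 takes the square root and assumes the positive root only. The equation t^2 = 9 actually has two solutions: t = 3 and t = -3. The proof silently assumes t > 0 without justification, then uses this assumption to conclude t > 0, which is circular. The counterexample t = -3 shows the claim is false.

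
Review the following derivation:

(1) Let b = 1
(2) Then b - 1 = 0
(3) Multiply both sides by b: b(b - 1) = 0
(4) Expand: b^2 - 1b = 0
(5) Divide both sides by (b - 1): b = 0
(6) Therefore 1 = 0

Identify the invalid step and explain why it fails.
Step 5: Divide both sides by (b - 1): b = 0

Step 5 divides both sides by (b - 1). However, since b = 1, we have (b - 1) = 0. Division by zero is undefined, making this step invalid.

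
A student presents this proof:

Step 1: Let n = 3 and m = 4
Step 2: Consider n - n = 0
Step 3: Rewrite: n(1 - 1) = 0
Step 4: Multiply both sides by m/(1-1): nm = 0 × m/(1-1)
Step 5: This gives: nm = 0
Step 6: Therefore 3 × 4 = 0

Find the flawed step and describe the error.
Step 4: Multiply both sides by m/(1-1): nm = 0 × m/(1-1)

Step 4 multiplies both sides by m/(1-1). However, 1-1 = 0, so this is multiplication by m/0, which is undefined. We cannot multiply by an undefined expression.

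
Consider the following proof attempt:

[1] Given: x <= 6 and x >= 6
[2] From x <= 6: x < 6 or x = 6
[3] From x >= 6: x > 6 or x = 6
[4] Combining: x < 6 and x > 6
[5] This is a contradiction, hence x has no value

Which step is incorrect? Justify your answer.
Step 4: Combining: x < 6 and x > 6

Step 4 incorrectly combines the conditions. From x <= 6 and x >= 6, the intersection is x = 6. The error treats the 'or' cases as 'and' requirements. The correct conclusion is that x = 6 is the unique solution, not that no solution exists.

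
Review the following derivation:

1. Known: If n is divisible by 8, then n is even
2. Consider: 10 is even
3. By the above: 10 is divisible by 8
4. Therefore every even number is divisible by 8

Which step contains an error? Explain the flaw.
Step 3: By the above: 10 is divisible by 8

Step 3 commits the fallacy of affirming the consequent. The known fact 'divisible by 8 → even' does NOT imply 'even → divisible by 8'. That would be the converse, which is false. For example, 10 is even but 10 ÷ 8 = 1.25, which is not an integer.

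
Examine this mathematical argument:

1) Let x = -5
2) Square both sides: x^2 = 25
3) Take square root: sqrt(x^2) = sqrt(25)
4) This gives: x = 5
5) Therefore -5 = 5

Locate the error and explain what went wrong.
Step 4: This gives: x = 5

Step 4 incorrectly states that sqrt(x^2) = x. The correct identity is sqrt(x^2) = |x|. Since x = -5 < 0, we have sqrt(x^2) = |-5| = 5, not x = -5.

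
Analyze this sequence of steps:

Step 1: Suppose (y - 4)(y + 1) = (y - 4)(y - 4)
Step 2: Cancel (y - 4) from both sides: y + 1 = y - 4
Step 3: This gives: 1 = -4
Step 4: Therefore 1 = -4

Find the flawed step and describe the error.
Step 2: Cancel (y - 4) from both sides: y + 1 = y - 4

Step 2 cancels (y - 4) from both sides. This is only valid if (y - 4) ≠ 0, i.e., y ≠ 4. When y = 4, both sides equal zero regardless of the other factors. The correct approach requires considering y = 4 as a separate case.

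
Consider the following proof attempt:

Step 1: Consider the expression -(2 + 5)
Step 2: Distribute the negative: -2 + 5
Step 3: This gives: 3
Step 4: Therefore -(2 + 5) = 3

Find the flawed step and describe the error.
Step 2: Distribute the negative: -2 + 5

Step 2 incorrectly distributes the negative sign. The correct distribution is -(2 + 5) = -2 - 5 = -7. The negative must be applied to both terms, not just the first. The error treats -(2 + 5) as -2 + 5, which equals 3 instead of -7.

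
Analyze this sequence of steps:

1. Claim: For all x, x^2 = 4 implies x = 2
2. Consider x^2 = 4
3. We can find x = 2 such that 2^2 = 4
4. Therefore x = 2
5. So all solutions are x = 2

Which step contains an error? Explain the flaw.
Step 4: Therefore x = 2

Step 4 incorrectly concludes that x = 2 is the only solution. The proof shows that x = 2 is A solution (existence), but does not show it is the ONLY solution (uniqueness). In fact, x = -2 is also a solution since (-2)^2 = 4. Finding one solution doesn't prove there are no others.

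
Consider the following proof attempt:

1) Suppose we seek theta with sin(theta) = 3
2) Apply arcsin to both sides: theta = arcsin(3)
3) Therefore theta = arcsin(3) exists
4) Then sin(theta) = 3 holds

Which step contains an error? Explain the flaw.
Step 2: Apply arcsin to both sides: theta = arcsin(3)

Step 2 applies arcsin to 3. However, arcsin(x) is only defined for x in [-1, 1] because sin(theta) can only produce values in that range. Since |3| > 1, arcsin(3) is undefined. There is no angle whose sine equals 3.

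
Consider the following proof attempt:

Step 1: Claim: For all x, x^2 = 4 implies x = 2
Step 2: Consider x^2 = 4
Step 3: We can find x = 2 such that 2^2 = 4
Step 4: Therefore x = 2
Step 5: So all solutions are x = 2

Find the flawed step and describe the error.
Step 4: Therefore x = 2

Step 4 incorrectly concludes that x = 2 is the only solution. The proof shows that x = 2 is A solution (existence), but does not show it is the ONLY solution (uniqueness). In fact, x = -2 is also a solution since (-2)^2 = 4. Finding one solution doesn't prove there are no others.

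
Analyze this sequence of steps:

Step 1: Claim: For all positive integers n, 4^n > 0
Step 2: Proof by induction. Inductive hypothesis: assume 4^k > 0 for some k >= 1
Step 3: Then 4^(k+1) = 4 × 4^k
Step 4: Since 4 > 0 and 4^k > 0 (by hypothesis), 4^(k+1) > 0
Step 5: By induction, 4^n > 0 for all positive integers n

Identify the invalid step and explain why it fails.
Step 5: By induction, 4^n > 0 for all positive integers n

Step 5 concludes the proof by induction, but no base case was ever established. A valid induction proof requires: (1) a base case proving 4^1 > 0, and (2) an inductive step showing IF 4^k > 0 THEN 4^(k+1) > 0. Steps 2-4 correctly establish the inductive step, but without the base case the conclusion in step 5 does not follow.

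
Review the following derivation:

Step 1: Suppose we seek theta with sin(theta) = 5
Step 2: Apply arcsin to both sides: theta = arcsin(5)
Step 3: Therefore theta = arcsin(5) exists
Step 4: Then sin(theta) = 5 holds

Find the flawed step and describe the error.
Step 2: Apply arcsin to both sides: theta = arcsin(5)

Step 2 applies arcsin to 5. However, arcsin(x) is only defined for x in [-1, 1] because sin(theta) can only produce values in that range. Since |5| > 1, arcsin(5) is undefined. There is no angle whose sine equals 5.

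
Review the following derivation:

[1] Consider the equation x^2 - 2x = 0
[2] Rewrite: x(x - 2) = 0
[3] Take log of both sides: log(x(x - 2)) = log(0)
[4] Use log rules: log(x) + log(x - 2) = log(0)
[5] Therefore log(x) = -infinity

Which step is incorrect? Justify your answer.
Step 3: Take log of both sides: log(x(x - 2)) = log(0)

Step 3 takes the logarithm of both sides, resulting in log(0) on the right side. The logarithm is only defined for positive numbers; log(0) is undefined (approaches negative infinity). This operation is invalid.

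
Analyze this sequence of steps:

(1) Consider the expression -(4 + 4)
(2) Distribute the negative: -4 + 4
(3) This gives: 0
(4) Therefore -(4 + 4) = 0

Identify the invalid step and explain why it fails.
Step 2: Distribute the negative: -4 + 4

Step 2 incorrectly distributes the negative sign. The correct distribution is -(4 + 4) = -4 - 4 = -8. The negative must be applied to both terms, not just the first. The error treats -(4 + 4) as -4 + 4, which equals 0 instead of -8.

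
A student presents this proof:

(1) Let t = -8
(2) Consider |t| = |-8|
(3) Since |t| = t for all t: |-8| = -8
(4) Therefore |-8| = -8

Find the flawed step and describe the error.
Step 3: Since |t| = t for all t: |-8| = -8

Step 3 incorrectly states that |t| = t for all t. The correct definition is |t| = t when t >= 0, and |t| = -t when t < 0. Since -8 < 0, we have |-8| = -(-8) = 8, not -8.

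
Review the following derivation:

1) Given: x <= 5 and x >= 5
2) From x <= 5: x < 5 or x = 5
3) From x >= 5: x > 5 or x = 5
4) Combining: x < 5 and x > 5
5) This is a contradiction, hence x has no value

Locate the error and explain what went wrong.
Step 4: Combining: x < 5 and x > 5

Step 4 incorrectly combines the conditions. From x <= 5 and x >= 5, the intersection is x = 5. The error treats the 'or' cases as 'and' requirements. The correct conclusion is that x = 5 is the unique solution, not that no solution exists.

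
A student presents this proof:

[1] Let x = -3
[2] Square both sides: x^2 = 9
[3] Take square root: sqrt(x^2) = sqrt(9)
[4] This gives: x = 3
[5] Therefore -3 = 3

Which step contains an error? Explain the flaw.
Step 4: This gives: x = 3

Step 4 incorrectly states that sqrt(x^2) = x. The correct identity is sqrt(x^2) = |x|. Since x = -3 < 0, we have sqrt(x^2) = |-3| = 3, not x = -3.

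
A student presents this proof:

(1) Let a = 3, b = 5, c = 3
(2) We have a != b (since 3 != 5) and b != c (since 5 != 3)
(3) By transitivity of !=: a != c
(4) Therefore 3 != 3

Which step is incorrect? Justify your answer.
Step 3: By transitivity of !=: a != c

Step 3 incorrectly applies transitivity to the '!=' relation. Transitivity states: if a R b and b R c, then a R c. However, '!=' is not transitive. Counterexample: 3 != 5 and 5 != 3, but 3 = 3 (both equal 3). Transitivity holds for relations like <, <=, =, but not for !=.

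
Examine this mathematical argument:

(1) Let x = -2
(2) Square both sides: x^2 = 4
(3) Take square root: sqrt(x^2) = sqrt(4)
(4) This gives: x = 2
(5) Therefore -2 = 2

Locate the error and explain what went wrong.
Step 4: This gives: x = 2

Step 4 incorrectly states that sqrt(x^2) = x. The correct identity is sqrt(x^2) = |x|. Since x = -2 < 0, we have sqrt(x^2) = |-2| = 2, not x = -2.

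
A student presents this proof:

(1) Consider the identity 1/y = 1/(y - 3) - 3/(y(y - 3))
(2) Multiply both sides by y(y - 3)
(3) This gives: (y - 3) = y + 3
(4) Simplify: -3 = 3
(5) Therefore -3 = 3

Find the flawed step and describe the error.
Step 3: This gives: (y - 3) = y + 3

Step 3 makes a sign error when clearing denominators. Multiplying -3/(y(y - 3)) by y(y - 3) gives -3, not +3. The correct result is (y - 3) = y - 3, which is trivially true, not (y - 3) = y + 3. (Step 1 is a valid identity: 1/(y - 3) - 3/(y(y - 3)) = (y - 3)/(y(y - 3)) = 1/y.)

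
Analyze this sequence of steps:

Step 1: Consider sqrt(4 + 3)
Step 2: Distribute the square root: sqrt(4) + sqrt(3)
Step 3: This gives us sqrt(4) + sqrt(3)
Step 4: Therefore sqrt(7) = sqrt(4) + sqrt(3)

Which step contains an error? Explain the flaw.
Step 2: Distribute the square root: sqrt(4) + sqrt(3)

Step 2 incorrectly 'distributes' the square root over addition. The square root function does not distribute: sqrt(a + b) ≠ sqrt(a) + sqrt(b). In fact, sqrt(4 + 3) = sqrt(7) ≈ 2.6458, while sqrt(4) + sqrt(3) ≈ 3.7321.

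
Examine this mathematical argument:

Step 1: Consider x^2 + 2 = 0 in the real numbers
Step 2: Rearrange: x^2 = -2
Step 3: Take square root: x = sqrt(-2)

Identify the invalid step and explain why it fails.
Step 3: Take square root: x = sqrt(-2)

Step 3 takes the square root of -2, which is negative. In the real number system, the square root of a negative number is undefined. The equation x^2 + 2 = 0 has no real solutions. Square roots of negative numbers only exist in the complex numbers.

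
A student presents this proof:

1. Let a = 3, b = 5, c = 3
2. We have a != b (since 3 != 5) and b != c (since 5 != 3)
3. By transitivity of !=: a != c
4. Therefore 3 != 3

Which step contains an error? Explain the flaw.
Step 3: By transitivity of !=: a != c

Step 3 incorrectly applies transitivity to the '!=' relation. Transitivity states: if a R b and b R c, then a R c. However, '!=' is not transitive. Counterexample: 3 != 5 and 5 != 3, but 3 = 3 (both equal 3). Transitivity holds for relations like <, <=, =, but not for !=.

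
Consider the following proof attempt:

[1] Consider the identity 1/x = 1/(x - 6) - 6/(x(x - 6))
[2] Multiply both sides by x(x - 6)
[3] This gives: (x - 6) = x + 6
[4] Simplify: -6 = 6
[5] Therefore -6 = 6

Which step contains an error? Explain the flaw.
Step 3: This gives: (x - 6) = x + 6

Step 3 makes a sign error when clearing denominators. Multiplying -6/(x(x - 6)) by x(x - 6) gives -6, not +6. The correct result is (x - 6) = x - 6, which is trivially true, not (x - 6) = x + 6. (Step 1 is a valid identity: 1/(x - 6) - 6/(x(x - 6)) = (x - 6)/(x(x - 6)) = 1/x.)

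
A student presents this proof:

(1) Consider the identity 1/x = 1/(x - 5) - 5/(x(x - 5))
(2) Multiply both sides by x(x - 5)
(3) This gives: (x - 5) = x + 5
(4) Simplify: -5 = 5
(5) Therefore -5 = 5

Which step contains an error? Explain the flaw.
Step 3: This gives: (x - 5) = x + 5

Step 3 makes a sign error when clearing denominators. Multiplying -5/(x(x - 5)) by x(x - 5) gives -5, not +5. The correct result is (x - 5) = x - 5, which is trivially true, not (x - 5) = x + 5. (Step 1 is a valid identity: 1/(x - 5) - 5/(x(x - 5)) = (x - 5)/(x(x - 5)) = 1/x.)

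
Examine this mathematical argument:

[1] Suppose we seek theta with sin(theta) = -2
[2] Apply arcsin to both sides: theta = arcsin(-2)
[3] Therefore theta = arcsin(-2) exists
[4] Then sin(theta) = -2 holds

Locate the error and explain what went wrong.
Step 2: Apply arcsin to both sides: theta = arcsin(-2)

Step 2 applies arcsin to -2. However, arcsin(x) is only defined for x in [-1, 1] because sin(theta) can only produce values in that range. Since |-2| > 1, arcsin(-2) is undefined. There is no angle whose sine equals -2.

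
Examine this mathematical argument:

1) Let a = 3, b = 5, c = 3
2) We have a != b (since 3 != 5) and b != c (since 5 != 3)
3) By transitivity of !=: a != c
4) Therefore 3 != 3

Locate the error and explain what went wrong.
Step 3: By transitivity of !=: a != c

Step 3 incorrectly applies transitivity to the '!=' relation. Transitivity states: if a R b and b R c, then a R c. However, '!=' is not transitive. Counterexample: 3 != 5 and 5 != 3, but 3 = 3 (both equal 3). Transitivity holds for relations like <, <=, =, but not for !=.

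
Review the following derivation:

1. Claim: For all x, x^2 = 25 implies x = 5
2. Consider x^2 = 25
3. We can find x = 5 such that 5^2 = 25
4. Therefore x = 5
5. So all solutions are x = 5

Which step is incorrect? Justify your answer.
Step 4: Therefore x = 5

Step 4 incorrectly concludes that x = 5 is the only solution. The proof shows that x = 5 is A solution (existence), but does not show it is the ONLY solution (uniqueness). In fact, x = -5 is also a solution since (-5)^2 = 25. Finding one solution doesn't prove there are no others.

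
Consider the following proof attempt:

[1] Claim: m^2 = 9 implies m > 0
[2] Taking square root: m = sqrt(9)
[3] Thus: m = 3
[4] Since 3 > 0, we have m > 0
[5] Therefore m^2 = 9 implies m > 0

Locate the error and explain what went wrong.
Step 2: Taking square root: m = sqrt(9)

Step 2 takes the square root and assumes the positive root only. The equation m^2 = 9 actually has two solutions: m = 3 and m = -3. The proof silently assumes m > 0 without justification, then uses this assumption to conclude m > 0, which is circular. The counterexample m = -3 shows the claim is false.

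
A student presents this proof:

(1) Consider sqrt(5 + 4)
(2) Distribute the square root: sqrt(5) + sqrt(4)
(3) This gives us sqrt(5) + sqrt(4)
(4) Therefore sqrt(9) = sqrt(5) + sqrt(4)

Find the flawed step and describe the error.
Step 2: Distribute the square root: sqrt(5) + sqrt(4)

Step 2 incorrectly 'distributes' the square root over addition. The square root function does not distribute: sqrt(a + b) ≠ sqrt(a) + sqrt(b). In fact, sqrt(5 + 4) = sqrt(9) ≈ 3.0000, while sqrt(5) + sqrt(4) ≈ 4.2361.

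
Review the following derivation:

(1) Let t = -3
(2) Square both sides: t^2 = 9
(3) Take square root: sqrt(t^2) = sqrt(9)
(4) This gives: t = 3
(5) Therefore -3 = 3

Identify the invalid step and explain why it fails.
Step 4: This gives: t = 3

Step 4 incorrectly states that sqrt(t^2) = t. The correct identity is sqrt(t^2) = |t|. Since t = -3 < 0, we have sqrt(t^2) = |-3| = 3, not t = -3.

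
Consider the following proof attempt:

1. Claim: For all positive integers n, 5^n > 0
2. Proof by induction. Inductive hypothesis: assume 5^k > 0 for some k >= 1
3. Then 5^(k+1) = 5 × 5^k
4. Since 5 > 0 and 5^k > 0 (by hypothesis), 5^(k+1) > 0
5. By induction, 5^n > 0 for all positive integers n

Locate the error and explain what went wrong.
Step 5: By induction, 5^n > 0 for all positive integers n

Step 5 concludes the proof by induction, but no base case was ever established. A valid induction proof requires: (1) a base case proving 5^1 > 0, and (2) an inductive step showing IF 5^k > 0 THEN 5^(k+1) > 0. Steps 2-4 correctly establish the inductive step, but without the base case the conclusion in step 5 does not follow.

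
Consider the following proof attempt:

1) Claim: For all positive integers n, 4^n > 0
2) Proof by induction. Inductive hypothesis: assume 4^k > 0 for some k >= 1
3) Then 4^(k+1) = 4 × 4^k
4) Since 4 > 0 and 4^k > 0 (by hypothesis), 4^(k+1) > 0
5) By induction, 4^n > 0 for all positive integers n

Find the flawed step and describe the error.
Step 5: By induction, 4^n > 0 for all positive integers n

Step 5 concludes the proof by induction, but no base case was ever established. A valid induction proof requires: (1) a base case proving 4^1 > 0, and (2) an inductive step showing IF 4^k > 0 THEN 4^(k+1) > 0. Steps 2-4 correctly establish the inductive step, but without the base case the conclusion in step 5 does not follow.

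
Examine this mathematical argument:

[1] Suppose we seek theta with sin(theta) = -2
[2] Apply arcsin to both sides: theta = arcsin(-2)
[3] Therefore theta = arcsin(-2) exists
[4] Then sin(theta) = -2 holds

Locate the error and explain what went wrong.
Step 2: Apply arcsin to both sides: theta = arcsin(-2)

Step 2 applies arcsin to -2. However, arcsin(x) is only defined for x in [-1, 1] because sin(theta) can only produce values in that range. Since |-2| > 1, arcsin(-2) is undefined. There is no angle whose sine equals -2.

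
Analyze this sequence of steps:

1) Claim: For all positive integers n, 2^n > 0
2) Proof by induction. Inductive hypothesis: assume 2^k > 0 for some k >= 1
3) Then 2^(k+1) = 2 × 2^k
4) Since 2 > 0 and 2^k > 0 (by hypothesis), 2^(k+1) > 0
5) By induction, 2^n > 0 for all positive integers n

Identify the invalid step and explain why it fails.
Step 5: By induction, 2^n > 0 for all positive integers n

Step 5 concludes the proof by induction, but no base case was ever established. A valid induction proof requires: (1) a base case proving 2^1 > 0, and (2) an inductive step showing IF 2^k > 0 THEN 2^(k+1) > 0. Steps 2-4 correctly establish the inductive step, but without the base case the conclusion in step 5 does not follow.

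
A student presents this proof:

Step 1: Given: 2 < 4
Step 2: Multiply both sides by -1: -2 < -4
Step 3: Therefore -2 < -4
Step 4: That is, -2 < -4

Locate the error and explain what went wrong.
Step 2: Multiply both sides by -1: -2 < -4

Step 2 multiplies both sides by -1 but fails to reverse the inequality sign. When multiplying (or dividing) an inequality by a negative number, the direction must be reversed. Since 2 < 4, we should get -2 > -4, i.e., -2 > -4.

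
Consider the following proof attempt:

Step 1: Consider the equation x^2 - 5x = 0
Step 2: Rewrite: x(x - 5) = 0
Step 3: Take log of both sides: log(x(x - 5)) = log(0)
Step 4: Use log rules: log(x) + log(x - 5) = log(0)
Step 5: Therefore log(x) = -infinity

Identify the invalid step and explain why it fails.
Step 3: Take log of both sides: log(x(x - 5)) = log(0)

Step 3 takes the logarithm of both sides, resulting in log(0) on the right side. The logarithm is only defined for positive numbers; log(0) is undefined (approaches negative infinity). This operation is invalid.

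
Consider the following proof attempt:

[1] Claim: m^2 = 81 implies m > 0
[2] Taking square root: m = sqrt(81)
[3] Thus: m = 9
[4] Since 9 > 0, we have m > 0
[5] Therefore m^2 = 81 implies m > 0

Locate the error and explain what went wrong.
Step 2: Taking square root: m = sqrt(81)

Step 2 takes the square root and assumes the positive root only. The equation m^2 = 81 actually has two solutions: m = 9 and m = -9. The proof silently assumes m > 0 without justification, then uses this assumption to conclude m > 0, which is circular. The counterexample m = -9 shows the claim is false.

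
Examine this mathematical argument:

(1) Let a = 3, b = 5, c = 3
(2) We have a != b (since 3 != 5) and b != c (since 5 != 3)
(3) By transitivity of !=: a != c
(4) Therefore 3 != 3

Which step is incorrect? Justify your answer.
Step 3: By transitivity of !=: a != c

Step 3 incorrectly applies transitivity to the '!=' relation. Transitivity states: if a R b and b R c, then a R c. However, '!=' is not transitive. Counterexample: 3 != 5 and 5 != 3, but 3 = 3 (both equal 3). Transitivity holds for relations like <, <=, =, but not for !=.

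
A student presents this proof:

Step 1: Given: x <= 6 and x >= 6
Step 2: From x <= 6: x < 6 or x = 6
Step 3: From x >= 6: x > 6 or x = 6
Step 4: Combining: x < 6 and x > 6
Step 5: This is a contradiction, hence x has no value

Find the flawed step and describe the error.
Step 4: Combining: x < 6 and x > 6

Step 4 incorrectly combines the conditions. From x <= 6 and x >= 6, the intersection is x = 6. The error treats the 'or' cases as 'and' requirements. The correct conclusion is that x = 6 is the unique solution, not that no solution exists.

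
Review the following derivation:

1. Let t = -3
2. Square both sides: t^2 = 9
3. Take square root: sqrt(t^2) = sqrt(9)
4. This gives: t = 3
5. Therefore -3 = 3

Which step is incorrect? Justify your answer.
Step 4: This gives: t = 3

Step 4 incorrectly states that sqrt(t^2) = t. The correct identity is sqrt(t^2) = |t|. Since t = -3 < 0, we have sqrt(t^2) = |-3| = 3, not t = -3.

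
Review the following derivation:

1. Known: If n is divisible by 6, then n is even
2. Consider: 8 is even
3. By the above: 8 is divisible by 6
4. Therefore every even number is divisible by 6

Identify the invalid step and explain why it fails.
Step 3: By the above: 8 is divisible by 6

Step 3 commits the fallacy of affirming the consequent. The known fact 'divisible by 6 → even' does NOT imply 'even → divisible by 6'. That would be the converse, which is false. For example, 8 is even but 8 ÷ 6 = 1.33, which is not an integer.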